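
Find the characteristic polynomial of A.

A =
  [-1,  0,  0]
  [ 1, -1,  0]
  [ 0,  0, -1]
x^3 + 3*x^2 + 3*x + 1

Expanding det(x·I − A) (e.g. by cofactor expansion or by noting that A is similar to its Jordan form J, which has the same characteristic polynomial as A) gives
  χ_A(x) = x^3 + 3*x^2 + 3*x + 1
which factors as (x + 1)^3. The eigenvalues (with algebraic multiplicities) are λ = -1 with multiplicity 3.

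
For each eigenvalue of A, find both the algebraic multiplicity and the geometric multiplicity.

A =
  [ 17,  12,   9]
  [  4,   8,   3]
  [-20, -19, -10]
λ = 5: alg = 3, geom = 1

Step 1 — factor the characteristic polynomial to read off the algebraic multiplicities:
  χ_A(x) = (x - 5)^3

Step 2 — compute geometric multiplicities via the rank-nullity identity g(λ) = n − rank(A − λI):
  rank(A − (5)·I) = 2, so dim ker(A − (5)·I) = n − 2 = 1

Summary:
  λ = 5: algebraic multiplicity = 3, geometric multiplicity = 1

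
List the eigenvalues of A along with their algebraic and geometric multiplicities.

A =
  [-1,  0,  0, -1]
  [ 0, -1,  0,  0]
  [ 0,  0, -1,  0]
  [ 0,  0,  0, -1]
λ = -1: alg = 4, geom = 3

Step 1 — factor the characteristic polynomial to read off the algebraic multiplicities:
  χ_A(x) = (x + 1)^4

Step 2 — compute geometric multiplicities via the rank-nullity identity g(λ) = n − rank(A − λI):
  rank(A − (-1)·I) = 1, so dim ker(A − (-1)·I) = n − 1 = 3

Summary:
  λ = -1: algebraic multiplicity = 4, geometric multiplicity = 3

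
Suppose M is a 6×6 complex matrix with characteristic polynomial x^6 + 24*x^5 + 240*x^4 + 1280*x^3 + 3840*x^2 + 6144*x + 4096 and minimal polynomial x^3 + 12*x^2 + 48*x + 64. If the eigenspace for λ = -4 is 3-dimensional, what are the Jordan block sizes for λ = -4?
Block sizes for λ = -4: [3, 2, 1]

Step 1 — from the characteristic polynomial, algebraic multiplicity of λ = -4 is 6. From dim ker(M − (-4)·I) = 3, there are exactly 3 Jordan blocks for λ = -4.
Step 2 — from the minimal polynomial, the factor (x + 4)^3 tells us the largest block for λ = -4 has size 3.
Step 3 — with total size 6, 3 blocks, and largest block 3, the block sizes (in nonincreasing order) are [3, 2, 1].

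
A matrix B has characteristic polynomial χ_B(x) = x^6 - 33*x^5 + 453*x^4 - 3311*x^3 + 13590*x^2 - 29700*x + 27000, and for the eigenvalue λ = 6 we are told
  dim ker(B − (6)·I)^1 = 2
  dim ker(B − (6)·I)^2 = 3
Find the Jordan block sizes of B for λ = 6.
Block sizes for λ = 6: [2, 1]

From the dimensions of kernels of powers, the number of Jordan blocks of size at least j is d_j − d_{j−1} where d_j = dim ker(N^j) (with d_0 = 0). Computing the differences gives [2, 1].
The number of blocks of size exactly k is (#blocks of size ≥ k) − (#blocks of size ≥ k + 1), so the partition is: 1 block(s) of size 1, 1 block(s) of size 2.
In nonincreasing order the block sizes are [2, 1].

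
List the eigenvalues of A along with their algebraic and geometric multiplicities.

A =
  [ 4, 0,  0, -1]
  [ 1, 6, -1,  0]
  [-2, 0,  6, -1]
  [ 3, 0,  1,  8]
λ = 6: alg = 4, geom = 2

Step 1 — factor the characteristic polynomial to read off the algebraic multiplicities:
  χ_A(x) = (x - 6)^4

Step 2 — compute geometric multiplicities via the rank-nullity identity g(λ) = n − rank(A − λI):
  rank(A − (6)·I) = 2, so dim ker(A − (6)·I) = n − 2 = 2

Summary:
  λ = 6: algebraic multiplicity = 4, geometric multiplicity = 2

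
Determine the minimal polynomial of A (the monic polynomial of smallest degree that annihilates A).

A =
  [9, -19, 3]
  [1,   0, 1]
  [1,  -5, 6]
x^3 - 15*x^2 + 75*x - 125

The characteristic polynomial is χ_A(x) = (x - 5)^3, so the eigenvalues are known. The minimal polynomial is
  m_A(x) = Π_λ (x − λ)^{k_λ}
where k_λ is the size of the *largest* Jordan block for λ (equivalently, the smallest k with (A − λI)^k v = 0 for every generalised eigenvector v of λ).

  λ = 5: largest Jordan block has size 3, contributing (x − 5)^3

So m_A(x) = (x - 5)^3 = x^3 - 15*x^2 + 75*x - 125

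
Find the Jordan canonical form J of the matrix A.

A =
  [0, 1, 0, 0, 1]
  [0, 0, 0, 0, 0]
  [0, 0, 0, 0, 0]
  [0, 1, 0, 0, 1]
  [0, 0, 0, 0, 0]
J_2(0) ⊕ J_1(0) ⊕ J_1(0) ⊕ J_1(0)

The characteristic polynomial is
  det(x·I − A) = x^5

Eigenvalues and multiplicities (the geometric multiplicity of λ is n − rank(A − λI), which equals the number of Jordan blocks for λ):
  λ = 0: algebraic multiplicity = 5, geometric multiplicity = 4

Determining the block sizes for each eigenvalue:
  λ = 0: 4 blocks summing to 5 forces exactly one block of size 2 and the rest size 1 → block sizes [2, 1, 1, 1]

Assembling the blocks gives a Jordan form
J =
  [0, 1, 0, 0, 0]
  [0, 0, 0, 0, 0]
  [0, 0, 0, 0, 0]
  [0, 0, 0, 0, 0]
  [0, 0, 0, 0, 0]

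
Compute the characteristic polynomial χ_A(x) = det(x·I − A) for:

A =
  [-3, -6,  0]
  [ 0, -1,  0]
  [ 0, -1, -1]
x^3 + 5*x^2 + 7*x + 3

Expanding det(x·I − A) (e.g. by cofactor expansion or by noting that A is similar to its Jordan form J, which has the same characteristic polynomial as A) gives
  χ_A(x) = x^3 + 5*x^2 + 7*x + 3
which factors as (x + 1)^2*(x + 3). The eigenvalues (with algebraic multiplicities) are λ = -3 with multiplicity 1, λ = -1 with multiplicity 2.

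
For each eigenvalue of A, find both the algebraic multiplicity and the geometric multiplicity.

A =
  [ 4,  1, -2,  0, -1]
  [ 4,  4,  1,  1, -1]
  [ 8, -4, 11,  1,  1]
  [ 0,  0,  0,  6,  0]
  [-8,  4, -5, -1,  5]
λ = 6: alg = 5, geom = 3

Step 1 — factor the characteristic polynomial to read off the algebraic multiplicities:
  χ_A(x) = (x - 6)^5

Step 2 — compute geometric multiplicities via the rank-nullity identity g(λ) = n − rank(A − λI):
  rank(A − (6)·I) = 2, so dim ker(A − (6)·I) = n − 2 = 3

Summary:
  λ = 6: algebraic multiplicity = 5, geometric multiplicity = 3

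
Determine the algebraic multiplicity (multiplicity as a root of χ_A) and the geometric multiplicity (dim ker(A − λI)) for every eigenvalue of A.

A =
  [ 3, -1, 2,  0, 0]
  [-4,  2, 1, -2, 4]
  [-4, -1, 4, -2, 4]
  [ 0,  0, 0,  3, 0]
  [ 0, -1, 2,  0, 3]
λ = 3: alg = 5, geom = 3

Step 1 — factor the characteristic polynomial to read off the algebraic multiplicities:
  χ_A(x) = (x - 3)^5

Step 2 — compute geometric multiplicities via the rank-nullity identity g(λ) = n − rank(A − λI):
  rank(A − (3)·I) = 2, so dim ker(A − (3)·I) = n − 2 = 3

Summary:
  λ = 3: algebraic multiplicity = 5, geometric multiplicity = 3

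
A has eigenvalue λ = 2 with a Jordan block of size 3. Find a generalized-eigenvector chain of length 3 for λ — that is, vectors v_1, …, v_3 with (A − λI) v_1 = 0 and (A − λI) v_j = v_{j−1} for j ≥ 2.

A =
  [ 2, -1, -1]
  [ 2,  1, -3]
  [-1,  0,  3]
A Jordan chain for λ = 2 of length 3:
v_1 = (-1, 1, -1)ᵀ
v_2 = (0, 2, -1)ᵀ
v_3 = (1, 0, 0)ᵀ

Let N = A − (2)·I. We want v_3 with N^3 v_3 = 0 but N^2 v_3 ≠ 0; then v_{j-1} := N · v_j for j = 3, …, 2.

Pick v_3 = (1, 0, 0)ᵀ.
Then v_2 = N · v_3 = (0, 2, -1)ᵀ.
Then v_1 = N · v_2 = (-1, 1, -1)ᵀ.

Sanity check: (A − (2)·I) v_1 = (0, 0, 0)ᵀ = 0. ✓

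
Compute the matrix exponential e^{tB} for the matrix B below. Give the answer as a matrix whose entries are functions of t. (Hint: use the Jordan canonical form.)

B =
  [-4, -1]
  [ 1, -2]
e^{tB} =
  [-t*exp(-3*t) + exp(-3*t), -t*exp(-3*t)]
  [t*exp(-3*t), t*exp(-3*t) + exp(-3*t)]

Strategy: write B = P · J · P⁻¹ where J is a Jordan canonical form, so e^{tB} = P · e^{tJ} · P⁻¹, and e^{tJ} can be computed block-by-block.

B has Jordan form
J =
  [-3,  1]
  [ 0, -3]
(up to reordering of blocks).

Per-block formulas:
  For a 2×2 Jordan block J_2(-3): exp(t · J_2(-3)) = e^(-3t)·(I + t·N), where N is the 2×2 nilpotent shift.

After assembling e^{tJ} and conjugating by P, we get:

e^{tB} =
  [-t*exp(-3*t) + exp(-3*t), -t*exp(-3*t)]
  [t*exp(-3*t), t*exp(-3*t) + exp(-3*t)]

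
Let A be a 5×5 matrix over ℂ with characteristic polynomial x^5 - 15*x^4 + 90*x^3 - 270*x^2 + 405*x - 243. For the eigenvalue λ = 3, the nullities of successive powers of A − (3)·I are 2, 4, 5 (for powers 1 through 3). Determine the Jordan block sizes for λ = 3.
Block sizes for λ = 3: [3, 2]

From the dimensions of kernels of powers, the number of Jordan blocks of size at least j is d_j − d_{j−1} where d_j = dim ker(N^j) (with d_0 = 0). Computing the differences gives [2, 2, 1].
The number of blocks of size exactly k is (#blocks of size ≥ k) − (#blocks of size ≥ k + 1), so the partition is: 1 block(s) of size 2, 1 block(s) of size 3.
In nonincreasing order the block sizes are [3, 2].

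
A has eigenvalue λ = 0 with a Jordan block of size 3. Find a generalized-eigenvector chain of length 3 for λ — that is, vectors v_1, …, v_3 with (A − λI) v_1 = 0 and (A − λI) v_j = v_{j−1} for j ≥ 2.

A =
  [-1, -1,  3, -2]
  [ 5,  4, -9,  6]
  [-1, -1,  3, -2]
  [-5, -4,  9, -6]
A Jordan chain for λ = 0 of length 3:
v_1 = (3, -6, 3, 6)ᵀ
v_2 = (-1, 5, -1, -5)ᵀ
v_3 = (1, 0, 0, 0)ᵀ

Let N = A − (0)·I. We want v_3 with N^3 v_3 = 0 but N^2 v_3 ≠ 0; then v_{j-1} := N · v_j for j = 3, …, 2.

Pick v_3 = (1, 0, 0, 0)ᵀ.
Then v_2 = N · v_3 = (-1, 5, -1, -5)ᵀ.
Then v_1 = N · v_2 = (3, -6, 3, 6)ᵀ.

Sanity check: (A − (0)·I) v_1 = (0, 0, 0, 0)ᵀ = 0. ✓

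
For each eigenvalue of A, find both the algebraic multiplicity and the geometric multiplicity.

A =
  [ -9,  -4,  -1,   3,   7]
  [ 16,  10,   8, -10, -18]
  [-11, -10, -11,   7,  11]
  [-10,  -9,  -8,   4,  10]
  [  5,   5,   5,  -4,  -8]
λ = -4: alg = 2, geom = 1; λ = -2: alg = 3, geom = 1

Step 1 — factor the characteristic polynomial to read off the algebraic multiplicities:
  χ_A(x) = (x + 2)^3*(x + 4)^2

Step 2 — compute geometric multiplicities via the rank-nullity identity g(λ) = n − rank(A − λI):
  rank(A − (-4)·I) = 4, so dim ker(A − (-4)·I) = n − 4 = 1
  rank(A − (-2)·I) = 4, so dim ker(A − (-2)·I) = n − 4 = 1

Summary:
  λ = -4: algebraic multiplicity = 2, geometric multiplicity = 1
  λ = -2: algebraic multiplicity = 3, geometric multiplicity = 1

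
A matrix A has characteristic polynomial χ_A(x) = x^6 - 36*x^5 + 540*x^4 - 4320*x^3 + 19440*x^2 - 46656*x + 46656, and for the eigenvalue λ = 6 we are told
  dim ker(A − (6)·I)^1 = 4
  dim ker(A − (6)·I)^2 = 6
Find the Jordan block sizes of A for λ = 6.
Block sizes for λ = 6: [2, 2, 1, 1]

From the dimensions of kernels of powers, the number of Jordan blocks of size at least j is d_j − d_{j−1} where d_j = dim ker(N^j) (with d_0 = 0). Computing the differences gives [4, 2].
The number of blocks of size exactly k is (#blocks of size ≥ k) − (#blocks of size ≥ k + 1), so the partition is: 2 block(s) of size 1, 2 block(s) of size 2.
In nonincreasing order the block sizes are [2, 2, 1, 1].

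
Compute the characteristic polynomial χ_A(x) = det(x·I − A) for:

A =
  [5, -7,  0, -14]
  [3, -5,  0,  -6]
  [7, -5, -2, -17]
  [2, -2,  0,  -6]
x^4 + 8*x^3 + 24*x^2 + 32*x + 16

Expanding det(x·I − A) (e.g. by cofactor expansion or by noting that A is similar to its Jordan form J, which has the same characteristic polynomial as A) gives
  χ_A(x) = x^4 + 8*x^3 + 24*x^2 + 32*x + 16
which factors as (x + 2)^4. The eigenvalues (with algebraic multiplicities) are λ = -2 with multiplicity 4.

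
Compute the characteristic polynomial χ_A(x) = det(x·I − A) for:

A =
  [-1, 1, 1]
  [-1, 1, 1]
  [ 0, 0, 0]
x^3

Expanding det(x·I − A) (e.g. by cofactor expansion or by noting that A is similar to its Jordan form J, which has the same characteristic polynomial as A) gives
  χ_A(x) = x^3
which factors as x^3. The eigenvalues (with algebraic multiplicities) are λ = 0 with multiplicity 3.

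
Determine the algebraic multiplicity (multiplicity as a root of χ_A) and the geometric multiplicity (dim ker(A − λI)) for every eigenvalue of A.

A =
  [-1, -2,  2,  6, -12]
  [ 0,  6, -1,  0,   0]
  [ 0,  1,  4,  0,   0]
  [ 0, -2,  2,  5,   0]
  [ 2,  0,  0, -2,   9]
λ = 3: alg = 1, geom = 1; λ = 5: alg = 4, geom = 3

Step 1 — factor the characteristic polynomial to read off the algebraic multiplicities:
  χ_A(x) = (x - 5)^4*(x - 3)

Step 2 — compute geometric multiplicities via the rank-nullity identity g(λ) = n − rank(A − λI):
  rank(A − (3)·I) = 4, so dim ker(A − (3)·I) = n − 4 = 1
  rank(A − (5)·I) = 2, so dim ker(A − (5)·I) = n − 2 = 3

Summary:
  λ = 3: algebraic multiplicity = 1, geometric multiplicity = 1
  λ = 5: algebraic multiplicity = 4, geometric multiplicity = 3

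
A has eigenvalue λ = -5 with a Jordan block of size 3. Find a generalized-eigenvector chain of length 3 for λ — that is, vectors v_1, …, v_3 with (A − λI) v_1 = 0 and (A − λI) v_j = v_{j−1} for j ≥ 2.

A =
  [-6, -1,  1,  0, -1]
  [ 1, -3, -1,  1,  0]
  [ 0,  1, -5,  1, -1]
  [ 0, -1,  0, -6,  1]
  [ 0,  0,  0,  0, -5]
A Jordan chain for λ = -5 of length 3:
v_1 = (0, 1, 1, -1, 0)ᵀ
v_2 = (-1, 1, 0, 0, 0)ᵀ
v_3 = (1, 0, 0, 0, 0)ᵀ

Let N = A − (-5)·I. We want v_3 with N^3 v_3 = 0 but N^2 v_3 ≠ 0; then v_{j-1} := N · v_j for j = 3, …, 2.

Pick v_3 = (1, 0, 0, 0, 0)ᵀ.
Then v_2 = N · v_3 = (-1, 1, 0, 0, 0)ᵀ.
Then v_1 = N · v_2 = (0, 1, 1, -1, 0)ᵀ.

Sanity check: (A − (-5)·I) v_1 = (0, 0, 0, 0, 0)ᵀ = 0. ✓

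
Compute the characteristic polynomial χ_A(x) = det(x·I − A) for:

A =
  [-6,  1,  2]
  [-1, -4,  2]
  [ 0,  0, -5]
x^3 + 15*x^2 + 75*x + 125

Expanding det(x·I − A) (e.g. by cofactor expansion or by noting that A is similar to its Jordan form J, which has the same characteristic polynomial as A) gives
  χ_A(x) = x^3 + 15*x^2 + 75*x + 125
which factors as (x + 5)^3. The eigenvalues (with algebraic multiplicities) are λ = -5 with multiplicity 3.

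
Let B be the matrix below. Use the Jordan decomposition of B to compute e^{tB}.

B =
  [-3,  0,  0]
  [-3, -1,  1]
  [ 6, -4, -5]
e^{tB} =
  [exp(-3*t), 0, 0]
  [-3*t*exp(-3*t), 2*t*exp(-3*t) + exp(-3*t), t*exp(-3*t)]
  [6*t*exp(-3*t), -4*t*exp(-3*t), -2*t*exp(-3*t) + exp(-3*t)]

Strategy: write B = P · J · P⁻¹ where J is a Jordan canonical form, so e^{tB} = P · e^{tJ} · P⁻¹, and e^{tJ} can be computed block-by-block.

B has Jordan form
J =
  [-3,  1,  0]
  [ 0, -3,  0]
  [ 0,  0, -3]
(up to reordering of blocks).

Per-block formulas:
  For a 1×1 block at λ = -3: exp(t · [-3]) = [e^(-3t)].
  For a 2×2 Jordan block J_2(-3): exp(t · J_2(-3)) = e^(-3t)·(I + t·N), where N is the 2×2 nilpotent shift.

After assembling e^{tJ} and conjugating by P, we get:

e^{tB} =
  [exp(-3*t), 0, 0]
  [-3*t*exp(-3*t), 2*t*exp(-3*t) + exp(-3*t), t*exp(-3*t)]
  [6*t*exp(-3*t), -4*t*exp(-3*t), -2*t*exp(-3*t) + exp(-3*t)]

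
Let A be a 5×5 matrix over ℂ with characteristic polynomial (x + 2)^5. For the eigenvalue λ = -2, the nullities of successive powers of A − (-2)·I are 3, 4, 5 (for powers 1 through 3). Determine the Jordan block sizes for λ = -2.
Block sizes for λ = -2: [3, 1, 1]

From the dimensions of kernels of powers, the number of Jordan blocks of size at least j is d_j − d_{j−1} where d_j = dim ker(N^j) (with d_0 = 0). Computing the differences gives [3, 1, 1].
The number of blocks of size exactly k is (#blocks of size ≥ k) − (#blocks of size ≥ k + 1), so the partition is: 2 block(s) of size 1, 1 block(s) of size 3.
In nonincreasing order the block sizes are [3, 1, 1].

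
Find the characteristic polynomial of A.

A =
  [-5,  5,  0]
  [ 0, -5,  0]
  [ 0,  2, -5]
x^3 + 15*x^2 + 75*x + 125

Expanding det(x·I − A) (e.g. by cofactor expansion or by noting that A is similar to its Jordan form J, which has the same characteristic polynomial as A) gives
  χ_A(x) = x^3 + 15*x^2 + 75*x + 125
which factors as (x + 5)^3. The eigenvalues (with algebraic multiplicities) are λ = -5 with multiplicity 3.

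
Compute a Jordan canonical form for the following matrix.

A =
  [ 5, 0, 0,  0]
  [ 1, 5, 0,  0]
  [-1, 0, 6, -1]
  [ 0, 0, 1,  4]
J_3(5) ⊕ J_1(5)

The characteristic polynomial is
  det(x·I − A) = x^4 - 20*x^3 + 150*x^2 - 500*x + 625 = (x - 5)^4

Eigenvalues and multiplicities (the geometric multiplicity of λ is n − rank(A − λI), which equals the number of Jordan blocks for λ):
  λ = 5: algebraic multiplicity = 4, geometric multiplicity = 2

Determining the block sizes for each eigenvalue:
  λ = 5: with am = 4 and gm = 2, the partition is not yet determined (e.g. several partitions of 4 into 2 parts exist). Let N = A − (5)·I. Computing rank(N^1) = 2, rank(N^2) = 1, rank(N^3) = 0; the number of blocks of size ≥ j is rank(N^{j−1}) − rank(N^j), giving [2, 1, 1]. So we have 1 block(s) of size 3, 1 block(s) of size 1 → block sizes [3, 1]

Assembling the blocks gives a Jordan form
J =
  [5, 1, 0, 0]
  [0, 5, 1, 0]
  [0, 0, 5, 0]
  [0, 0, 0, 5]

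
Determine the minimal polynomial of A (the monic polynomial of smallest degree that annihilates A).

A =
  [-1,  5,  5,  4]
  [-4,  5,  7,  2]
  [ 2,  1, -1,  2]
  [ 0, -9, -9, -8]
x^3 + 3*x^2 - 4

The characteristic polynomial is χ_A(x) = (x - 1)*(x + 2)^3, so the eigenvalues are known. The minimal polynomial is
  m_A(x) = Π_λ (x − λ)^{k_λ}
where k_λ is the size of the *largest* Jordan block for λ (equivalently, the smallest k with (A − λI)^k v = 0 for every generalised eigenvector v of λ).

  λ = -2: largest Jordan block has size 2, contributing (x + 2)^2
  λ = 1: largest Jordan block has size 1, contributing (x − 1)

So m_A(x) = (x - 1)*(x + 2)^2 = x^3 + 3*x^2 - 4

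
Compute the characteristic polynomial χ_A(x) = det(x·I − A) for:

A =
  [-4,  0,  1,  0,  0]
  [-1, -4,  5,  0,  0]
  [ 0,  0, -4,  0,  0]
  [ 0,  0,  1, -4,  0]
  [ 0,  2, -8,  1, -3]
x^5 + 19*x^4 + 144*x^3 + 544*x^2 + 1024*x + 768

Expanding det(x·I − A) (e.g. by cofactor expansion or by noting that A is similar to its Jordan form J, which has the same characteristic polynomial as A) gives
  χ_A(x) = x^5 + 19*x^4 + 144*x^3 + 544*x^2 + 1024*x + 768
which factors as (x + 3)*(x + 4)^4. The eigenvalues (with algebraic multiplicities) are λ = -4 with multiplicity 4, λ = -3 with multiplicity 1.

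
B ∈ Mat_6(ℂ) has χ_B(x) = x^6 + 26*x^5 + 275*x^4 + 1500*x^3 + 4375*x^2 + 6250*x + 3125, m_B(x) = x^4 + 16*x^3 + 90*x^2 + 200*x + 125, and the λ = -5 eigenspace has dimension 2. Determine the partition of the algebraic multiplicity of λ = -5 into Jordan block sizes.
Block sizes for λ = -5: [3, 2]

Step 1 — from the characteristic polynomial, algebraic multiplicity of λ = -5 is 5. From dim ker(B − (-5)·I) = 2, there are exactly 2 Jordan blocks for λ = -5.
Step 2 — from the minimal polynomial, the factor (x + 5)^3 tells us the largest block for λ = -5 has size 3.
Step 3 — with total size 5, 2 blocks, and largest block 3, the block sizes (in nonincreasing order) are [3, 2].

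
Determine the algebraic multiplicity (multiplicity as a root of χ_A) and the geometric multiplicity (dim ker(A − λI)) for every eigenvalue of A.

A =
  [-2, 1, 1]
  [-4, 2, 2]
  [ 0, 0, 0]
λ = 0: alg = 3, geom = 2

Step 1 — factor the characteristic polynomial to read off the algebraic multiplicities:
  χ_A(x) = x^3

Step 2 — compute geometric multiplicities via the rank-nullity identity g(λ) = n − rank(A − λI):
  rank(A − (0)·I) = 1, so dim ker(A − (0)·I) = n − 1 = 2

Summary:
  λ = 0: algebraic multiplicity = 3, geometric multiplicity = 2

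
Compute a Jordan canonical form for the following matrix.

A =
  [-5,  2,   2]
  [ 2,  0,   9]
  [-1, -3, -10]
J_3(-5)

The characteristic polynomial is
  det(x·I − A) = x^3 + 15*x^2 + 75*x + 125 = (x + 5)^3

Eigenvalues and multiplicities (the geometric multiplicity of λ is n − rank(A − λI), which equals the number of Jordan blocks for λ):
  λ = -5: algebraic multiplicity = 3, geometric multiplicity = 1

Determining the block sizes for each eigenvalue:
  λ = -5: one block (gm = 1), so the single block has size am = 3 → block sizes [3]

Assembling the blocks gives a Jordan form
J =
  [-5,  1,  0]
  [ 0, -5,  1]
  [ 0,  0, -5]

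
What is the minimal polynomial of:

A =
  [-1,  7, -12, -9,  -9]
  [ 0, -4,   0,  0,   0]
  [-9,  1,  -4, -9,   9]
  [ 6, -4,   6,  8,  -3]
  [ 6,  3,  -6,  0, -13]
x^3 + 9*x^2 + 24*x + 16

The characteristic polynomial is χ_A(x) = (x + 1)^2*(x + 4)^3, so the eigenvalues are known. The minimal polynomial is
  m_A(x) = Π_λ (x − λ)^{k_λ}
where k_λ is the size of the *largest* Jordan block for λ (equivalently, the smallest k with (A − λI)^k v = 0 for every generalised eigenvector v of λ).

  λ = -4: largest Jordan block has size 2, contributing (x + 4)^2
  λ = -1: largest Jordan block has size 1, contributing (x + 1)

So m_A(x) = (x + 1)*(x + 4)^2 = x^3 + 9*x^2 + 24*x + 16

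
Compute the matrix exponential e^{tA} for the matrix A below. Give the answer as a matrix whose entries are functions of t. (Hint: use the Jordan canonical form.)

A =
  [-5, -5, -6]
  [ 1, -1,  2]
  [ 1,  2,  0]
e^{tA} =
  [-t^2*exp(-2*t) - 3*t*exp(-2*t) + exp(-2*t), -t^2*exp(-2*t) - 5*t*exp(-2*t), -2*t^2*exp(-2*t) - 6*t*exp(-2*t)]
  [t*exp(-2*t), t*exp(-2*t) + exp(-2*t), 2*t*exp(-2*t)]
  [t^2*exp(-2*t)/2 + t*exp(-2*t), t^2*exp(-2*t)/2 + 2*t*exp(-2*t), t^2*exp(-2*t) + 2*t*exp(-2*t) + exp(-2*t)]

Strategy: write A = P · J · P⁻¹ where J is a Jordan canonical form, so e^{tA} = P · e^{tJ} · P⁻¹, and e^{tJ} can be computed block-by-block.

A has Jordan form
J =
  [-2,  1,  0]
  [ 0, -2,  1]
  [ 0,  0, -2]
(up to reordering of blocks).

Per-block formulas:
  For a 3×3 Jordan block J_3(-2): exp(t · J_3(-2)) = e^(-2t)·(I + t·N + (t^2/2)·N^2), where N is the 3×3 nilpotent shift.

After assembling e^{tJ} and conjugating by P, we get:

e^{tA} =
  [-t^2*exp(-2*t) - 3*t*exp(-2*t) + exp(-2*t), -t^2*exp(-2*t) - 5*t*exp(-2*t), -2*t^2*exp(-2*t) - 6*t*exp(-2*t)]
  [t*exp(-2*t), t*exp(-2*t) + exp(-2*t), 2*t*exp(-2*t)]
  [t^2*exp(-2*t)/2 + t*exp(-2*t), t^2*exp(-2*t)/2 + 2*t*exp(-2*t), t^2*exp(-2*t) + 2*t*exp(-2*t) + exp(-2*t)]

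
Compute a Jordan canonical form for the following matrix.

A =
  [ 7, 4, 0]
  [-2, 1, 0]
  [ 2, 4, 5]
J_1(3) ⊕ J_1(5) ⊕ J_1(5)

The characteristic polynomial is
  det(x·I − A) = x^3 - 13*x^2 + 55*x - 75 = (x - 5)^2*(x - 3)

Eigenvalues and multiplicities (the geometric multiplicity of λ is n − rank(A − λI), which equals the number of Jordan blocks for λ):
  λ = 3: algebraic multiplicity = 1, geometric multiplicity = 1
  λ = 5: algebraic multiplicity = 2, geometric multiplicity = 2

Determining the block sizes for each eigenvalue:
  λ = 3: one block (gm = 1), so the single block has size am = 1 → block sizes [1]
  λ = 5: gm = am = 2, so every block has size 1 → block sizes [1, 1]

Assembling the blocks gives a Jordan form
J =
  [3, 0, 0]
  [0, 5, 0]
  [0, 0, 5]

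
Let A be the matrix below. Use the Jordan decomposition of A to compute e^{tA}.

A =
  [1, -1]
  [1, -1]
e^{tA} =
  [t + 1, -t]
  [t, 1 - t]

Strategy: write A = P · J · P⁻¹ where J is a Jordan canonical form, so e^{tA} = P · e^{tJ} · P⁻¹, and e^{tJ} can be computed block-by-block.

A has Jordan form
J =
  [0, 1]
  [0, 0]
(up to reordering of blocks).

Per-block formulas:
  For a 2×2 Jordan block J_2(0): exp(t · J_2(0)) = e^(0t)·(I + t·N), where N is the 2×2 nilpotent shift.

After assembling e^{tJ} and conjugating by P, we get:

e^{tA} =
  [t + 1, -t]
  [t, 1 - t]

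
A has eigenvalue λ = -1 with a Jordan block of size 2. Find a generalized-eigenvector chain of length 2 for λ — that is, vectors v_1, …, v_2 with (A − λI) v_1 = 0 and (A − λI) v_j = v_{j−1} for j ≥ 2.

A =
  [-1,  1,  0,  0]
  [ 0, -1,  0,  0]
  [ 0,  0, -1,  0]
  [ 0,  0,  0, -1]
A Jordan chain for λ = -1 of length 2:
v_1 = (1, 0, 0, 0)ᵀ
v_2 = (0, 1, 0, 0)ᵀ

Let N = A − (-1)·I. We want v_2 with N^2 v_2 = 0 but N^1 v_2 ≠ 0; then v_{j-1} := N · v_j for j = 2, …, 2.

Pick v_2 = (0, 1, 0, 0)ᵀ.
Then v_1 = N · v_2 = (1, 0, 0, 0)ᵀ.

Sanity check: (A − (-1)·I) v_1 = (0, 0, 0, 0)ᵀ = 0. ✓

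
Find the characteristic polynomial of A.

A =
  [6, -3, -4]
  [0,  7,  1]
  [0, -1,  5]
x^3 - 18*x^2 + 108*x - 216

Expanding det(x·I − A) (e.g. by cofactor expansion or by noting that A is similar to its Jordan form J, which has the same characteristic polynomial as A) gives
  χ_A(x) = x^3 - 18*x^2 + 108*x - 216
which factors as (x - 6)^3. The eigenvalues (with algebraic multiplicities) are λ = 6 with multiplicity 3.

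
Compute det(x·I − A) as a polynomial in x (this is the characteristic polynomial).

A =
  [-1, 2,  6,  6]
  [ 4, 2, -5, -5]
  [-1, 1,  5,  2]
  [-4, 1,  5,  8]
x^4 - 14*x^3 + 73*x^2 - 168*x + 144

Expanding det(x·I − A) (e.g. by cofactor expansion or by noting that A is similar to its Jordan form J, which has the same characteristic polynomial as A) gives
  χ_A(x) = x^4 - 14*x^3 + 73*x^2 - 168*x + 144
which factors as (x - 4)^2*(x - 3)^2. The eigenvalues (with algebraic multiplicities) are λ = 3 with multiplicity 2, λ = 4 with multiplicity 2.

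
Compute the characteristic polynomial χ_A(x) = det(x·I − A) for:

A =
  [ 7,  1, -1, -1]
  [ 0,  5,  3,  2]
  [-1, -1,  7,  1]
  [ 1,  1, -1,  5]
x^4 - 24*x^3 + 216*x^2 - 864*x + 1296

Expanding det(x·I − A) (e.g. by cofactor expansion or by noting that A is similar to its Jordan form J, which has the same characteristic polynomial as A) gives
  χ_A(x) = x^4 - 24*x^3 + 216*x^2 - 864*x + 1296
which factors as (x - 6)^4. The eigenvalues (with algebraic multiplicities) are λ = 6 with multiplicity 4.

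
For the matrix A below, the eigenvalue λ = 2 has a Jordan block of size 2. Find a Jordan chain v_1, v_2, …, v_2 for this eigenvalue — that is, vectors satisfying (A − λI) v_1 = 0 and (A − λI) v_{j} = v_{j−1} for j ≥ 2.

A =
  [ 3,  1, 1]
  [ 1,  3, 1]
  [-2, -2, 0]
A Jordan chain for λ = 2 of length 2:
v_1 = (1, 1, -2)ᵀ
v_2 = (1, 0, 0)ᵀ

Let N = A − (2)·I. We want v_2 with N^2 v_2 = 0 but N^1 v_2 ≠ 0; then v_{j-1} := N · v_j for j = 2, …, 2.

Pick v_2 = (1, 0, 0)ᵀ.
Then v_1 = N · v_2 = (1, 1, -2)ᵀ.

Sanity check: (A − (2)·I) v_1 = (0, 0, 0)ᵀ = 0. ✓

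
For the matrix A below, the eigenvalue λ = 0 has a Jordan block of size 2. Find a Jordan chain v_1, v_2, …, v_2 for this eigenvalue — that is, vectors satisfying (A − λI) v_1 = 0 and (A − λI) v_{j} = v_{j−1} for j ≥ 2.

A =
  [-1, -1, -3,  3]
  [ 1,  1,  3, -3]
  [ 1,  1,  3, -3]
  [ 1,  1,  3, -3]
A Jordan chain for λ = 0 of length 2:
v_1 = (-1, 1, 1, 1)ᵀ
v_2 = (1, 0, 0, 0)ᵀ

Let N = A − (0)·I. We want v_2 with N^2 v_2 = 0 but N^1 v_2 ≠ 0; then v_{j-1} := N · v_j for j = 2, …, 2.

Pick v_2 = (1, 0, 0, 0)ᵀ.
Then v_1 = N · v_2 = (-1, 1, 1, 1)ᵀ.

Sanity check: (A − (0)·I) v_1 = (0, 0, 0, 0)ᵀ = 0. ✓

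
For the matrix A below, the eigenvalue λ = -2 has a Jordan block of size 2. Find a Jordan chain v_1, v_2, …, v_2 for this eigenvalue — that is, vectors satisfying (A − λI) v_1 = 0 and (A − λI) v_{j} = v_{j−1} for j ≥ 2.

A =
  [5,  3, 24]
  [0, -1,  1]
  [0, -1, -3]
A Jordan chain for λ = -2 of length 2:
v_1 = (3, 1, -1)ᵀ
v_2 = (0, 1, 0)ᵀ

Let N = A − (-2)·I. We want v_2 with N^2 v_2 = 0 but N^1 v_2 ≠ 0; then v_{j-1} := N · v_j for j = 2, …, 2.

Pick v_2 = (0, 1, 0)ᵀ.
Then v_1 = N · v_2 = (3, 1, -1)ᵀ.

Sanity check: (A − (-2)·I) v_1 = (0, 0, 0)ᵀ = 0. ✓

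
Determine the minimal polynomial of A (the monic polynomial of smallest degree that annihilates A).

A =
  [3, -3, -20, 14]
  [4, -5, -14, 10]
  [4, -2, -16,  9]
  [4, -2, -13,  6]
x^2 + 6*x + 9

The characteristic polynomial is χ_A(x) = (x + 3)^4, so the eigenvalues are known. The minimal polynomial is
  m_A(x) = Π_λ (x − λ)^{k_λ}
where k_λ is the size of the *largest* Jordan block for λ (equivalently, the smallest k with (A − λI)^k v = 0 for every generalised eigenvector v of λ).

  λ = -3: largest Jordan block has size 2, contributing (x + 3)^2

So m_A(x) = (x + 3)^2 = x^2 + 6*x + 9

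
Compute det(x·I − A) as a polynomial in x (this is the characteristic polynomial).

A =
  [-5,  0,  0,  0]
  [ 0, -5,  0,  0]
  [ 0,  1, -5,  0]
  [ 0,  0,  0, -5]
x^4 + 20*x^3 + 150*x^2 + 500*x + 625

Expanding det(x·I − A) (e.g. by cofactor expansion or by noting that A is similar to its Jordan form J, which has the same characteristic polynomial as A) gives
  χ_A(x) = x^4 + 20*x^3 + 150*x^2 + 500*x + 625
which factors as (x + 5)^4. The eigenvalues (with algebraic multiplicities) are λ = -5 with multiplicity 4.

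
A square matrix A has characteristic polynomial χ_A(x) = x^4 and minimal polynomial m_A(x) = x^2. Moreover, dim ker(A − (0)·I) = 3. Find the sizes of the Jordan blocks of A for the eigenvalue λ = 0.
Block sizes for λ = 0: [2, 1, 1]

Step 1 — from the characteristic polynomial, algebraic multiplicity of λ = 0 is 4. From dim ker(A − (0)·I) = 3, there are exactly 3 Jordan blocks for λ = 0.
Step 2 — from the minimal polynomial, the factor (x − 0)^2 tells us the largest block for λ = 0 has size 2.
Step 3 — with total size 4, 3 blocks, and largest block 2, the block sizes (in nonincreasing order) are [2, 1, 1].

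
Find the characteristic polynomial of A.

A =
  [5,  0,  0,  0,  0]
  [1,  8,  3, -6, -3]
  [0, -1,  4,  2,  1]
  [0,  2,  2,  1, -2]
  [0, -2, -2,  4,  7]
x^5 - 25*x^4 + 250*x^3 - 1250*x^2 + 3125*x - 3125

Expanding det(x·I − A) (e.g. by cofactor expansion or by noting that A is similar to its Jordan form J, which has the same characteristic polynomial as A) gives
  χ_A(x) = x^5 - 25*x^4 + 250*x^3 - 1250*x^2 + 3125*x - 3125
which factors as (x - 5)^5. The eigenvalues (with algebraic multiplicities) are λ = 5 with multiplicity 5.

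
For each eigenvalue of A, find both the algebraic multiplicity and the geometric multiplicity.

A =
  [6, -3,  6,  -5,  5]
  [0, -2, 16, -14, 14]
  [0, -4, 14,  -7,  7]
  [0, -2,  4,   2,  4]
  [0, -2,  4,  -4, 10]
λ = 6: alg = 5, geom = 3

Step 1 — factor the characteristic polynomial to read off the algebraic multiplicities:
  χ_A(x) = (x - 6)^5

Step 2 — compute geometric multiplicities via the rank-nullity identity g(λ) = n − rank(A − λI):
  rank(A − (6)·I) = 2, so dim ker(A − (6)·I) = n − 2 = 3

Summary:
  λ = 6: algebraic multiplicity = 5, geometric multiplicity = 3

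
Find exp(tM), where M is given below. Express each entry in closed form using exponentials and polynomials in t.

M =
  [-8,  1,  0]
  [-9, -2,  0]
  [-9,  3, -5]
e^{tM} =
  [-3*t*exp(-5*t) + exp(-5*t), t*exp(-5*t), 0]
  [-9*t*exp(-5*t), 3*t*exp(-5*t) + exp(-5*t), 0]
  [-9*t*exp(-5*t), 3*t*exp(-5*t), exp(-5*t)]

Strategy: write M = P · J · P⁻¹ where J is a Jordan canonical form, so e^{tM} = P · e^{tJ} · P⁻¹, and e^{tJ} can be computed block-by-block.

M has Jordan form
J =
  [-5,  1,  0]
  [ 0, -5,  0]
  [ 0,  0, -5]
(up to reordering of blocks).

Per-block formulas:
  For a 2×2 Jordan block J_2(-5): exp(t · J_2(-5)) = e^(-5t)·(I + t·N), where N is the 2×2 nilpotent shift.
  For a 1×1 block at λ = -5: exp(t · [-5]) = [e^(-5t)].

After assembling e^{tJ} and conjugating by P, we get:

e^{tM} =
  [-3*t*exp(-5*t) + exp(-5*t), t*exp(-5*t), 0]
  [-9*t*exp(-5*t), 3*t*exp(-5*t) + exp(-5*t), 0]
  [-9*t*exp(-5*t), 3*t*exp(-5*t), exp(-5*t)]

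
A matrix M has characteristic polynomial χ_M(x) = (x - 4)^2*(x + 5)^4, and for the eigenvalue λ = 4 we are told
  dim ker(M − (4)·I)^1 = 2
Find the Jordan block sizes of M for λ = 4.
Block sizes for λ = 4: [1, 1]

From the dimensions of kernels of powers, the number of Jordan blocks of size at least j is d_j − d_{j−1} where d_j = dim ker(N^j) (with d_0 = 0). Computing the differences gives [2].
The number of blocks of size exactly k is (#blocks of size ≥ k) − (#blocks of size ≥ k + 1), so the partition is: 2 block(s) of size 1.
In nonincreasing order the block sizes are [1, 1].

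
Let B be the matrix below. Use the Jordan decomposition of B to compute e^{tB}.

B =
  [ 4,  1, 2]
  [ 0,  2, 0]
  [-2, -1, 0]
e^{tB} =
  [2*t*exp(2*t) + exp(2*t), t*exp(2*t), 2*t*exp(2*t)]
  [0, exp(2*t), 0]
  [-2*t*exp(2*t), -t*exp(2*t), -2*t*exp(2*t) + exp(2*t)]

Strategy: write B = P · J · P⁻¹ where J is a Jordan canonical form, so e^{tB} = P · e^{tJ} · P⁻¹, and e^{tJ} can be computed block-by-block.

B has Jordan form
J =
  [2, 1, 0]
  [0, 2, 0]
  [0, 0, 2]
(up to reordering of blocks).

Per-block formulas:
  For a 2×2 Jordan block J_2(2): exp(t · J_2(2)) = e^(2t)·(I + t·N), where N is the 2×2 nilpotent shift.
  For a 1×1 block at λ = 2: exp(t · [2]) = [e^(2t)].

After assembling e^{tJ} and conjugating by P, we get:

e^{tB} =
  [2*t*exp(2*t) + exp(2*t), t*exp(2*t), 2*t*exp(2*t)]
  [0, exp(2*t), 0]
  [-2*t*exp(2*t), -t*exp(2*t), -2*t*exp(2*t) + exp(2*t)]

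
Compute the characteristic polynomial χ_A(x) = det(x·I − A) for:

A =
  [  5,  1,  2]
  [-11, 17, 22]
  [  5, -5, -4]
x^3 - 18*x^2 + 108*x - 216

Expanding det(x·I − A) (e.g. by cofactor expansion or by noting that A is similar to its Jordan form J, which has the same characteristic polynomial as A) gives
  χ_A(x) = x^3 - 18*x^2 + 108*x - 216
which factors as (x - 6)^3. The eigenvalues (with algebraic multiplicities) are λ = 6 with multiplicity 3.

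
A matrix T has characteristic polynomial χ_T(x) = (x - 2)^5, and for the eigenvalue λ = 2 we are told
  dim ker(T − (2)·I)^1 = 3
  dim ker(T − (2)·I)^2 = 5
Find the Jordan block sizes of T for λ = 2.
Block sizes for λ = 2: [2, 2, 1]

From the dimensions of kernels of powers, the number of Jordan blocks of size at least j is d_j − d_{j−1} where d_j = dim ker(N^j) (with d_0 = 0). Computing the differences gives [3, 2].
The number of blocks of size exactly k is (#blocks of size ≥ k) − (#blocks of size ≥ k + 1), so the partition is: 1 block(s) of size 1, 2 block(s) of size 2.
In nonincreasing order the block sizes are [2, 2, 1].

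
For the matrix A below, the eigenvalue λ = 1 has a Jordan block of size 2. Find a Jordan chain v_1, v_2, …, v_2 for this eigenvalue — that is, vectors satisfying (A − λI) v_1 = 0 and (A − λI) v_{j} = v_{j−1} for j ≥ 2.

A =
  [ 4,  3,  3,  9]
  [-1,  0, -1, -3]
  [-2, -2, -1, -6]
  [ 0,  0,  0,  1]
A Jordan chain for λ = 1 of length 2:
v_1 = (3, -1, -2, 0)ᵀ
v_2 = (1, 0, 0, 0)ᵀ

Let N = A − (1)·I. We want v_2 with N^2 v_2 = 0 but N^1 v_2 ≠ 0; then v_{j-1} := N · v_j for j = 2, …, 2.

Pick v_2 = (1, 0, 0, 0)ᵀ.
Then v_1 = N · v_2 = (3, -1, -2, 0)ᵀ.

Sanity check: (A − (1)·I) v_1 = (0, 0, 0, 0)ᵀ = 0. ✓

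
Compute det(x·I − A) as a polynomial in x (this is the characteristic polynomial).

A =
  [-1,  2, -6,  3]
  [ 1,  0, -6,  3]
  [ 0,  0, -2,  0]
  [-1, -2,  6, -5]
x^4 + 8*x^3 + 24*x^2 + 32*x + 16

Expanding det(x·I − A) (e.g. by cofactor expansion or by noting that A is similar to its Jordan form J, which has the same characteristic polynomial as A) gives
  χ_A(x) = x^4 + 8*x^3 + 24*x^2 + 32*x + 16
which factors as (x + 2)^4. The eigenvalues (with algebraic multiplicities) are λ = -2 with multiplicity 4.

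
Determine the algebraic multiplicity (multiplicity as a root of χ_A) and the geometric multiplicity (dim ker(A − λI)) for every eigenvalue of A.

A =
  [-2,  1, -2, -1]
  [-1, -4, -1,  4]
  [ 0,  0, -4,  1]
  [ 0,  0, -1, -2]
λ = -3: alg = 4, geom = 2

Step 1 — factor the characteristic polynomial to read off the algebraic multiplicities:
  χ_A(x) = (x + 3)^4

Step 2 — compute geometric multiplicities via the rank-nullity identity g(λ) = n − rank(A − λI):
  rank(A − (-3)·I) = 2, so dim ker(A − (-3)·I) = n − 2 = 2

Summary:
  λ = -3: algebraic multiplicity = 4, geometric multiplicity = 2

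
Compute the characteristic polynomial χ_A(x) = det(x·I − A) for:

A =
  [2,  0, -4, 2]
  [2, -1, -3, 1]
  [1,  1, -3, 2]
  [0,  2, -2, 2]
x^4

Expanding det(x·I − A) (e.g. by cofactor expansion or by noting that A is similar to its Jordan form J, which has the same characteristic polynomial as A) gives
  χ_A(x) = x^4
which factors as x^4. The eigenvalues (with algebraic multiplicities) are λ = 0 with multiplicity 4.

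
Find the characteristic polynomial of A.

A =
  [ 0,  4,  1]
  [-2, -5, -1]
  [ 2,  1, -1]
x^3 + 6*x^2 + 12*x + 8

Expanding det(x·I − A) (e.g. by cofactor expansion or by noting that A is similar to its Jordan form J, which has the same characteristic polynomial as A) gives
  χ_A(x) = x^3 + 6*x^2 + 12*x + 8
which factors as (x + 2)^3. The eigenvalues (with algebraic multiplicities) are λ = -2 with multiplicity 3.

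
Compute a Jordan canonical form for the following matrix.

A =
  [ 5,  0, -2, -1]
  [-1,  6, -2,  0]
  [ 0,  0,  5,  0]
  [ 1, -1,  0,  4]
J_3(5) ⊕ J_1(5)

The characteristic polynomial is
  det(x·I − A) = x^4 - 20*x^3 + 150*x^2 - 500*x + 625 = (x - 5)^4

Eigenvalues and multiplicities (the geometric multiplicity of λ is n − rank(A − λI), which equals the number of Jordan blocks for λ):
  λ = 5: algebraic multiplicity = 4, geometric multiplicity = 2

Determining the block sizes for each eigenvalue:
  λ = 5: with am = 4 and gm = 2, the partition is not yet determined (e.g. several partitions of 4 into 2 parts exist). Let N = A − (5)·I. Computing rank(N^1) = 2, rank(N^2) = 1, rank(N^3) = 0; the number of blocks of size ≥ j is rank(N^{j−1}) − rank(N^j), giving [2, 1, 1]. So we have 1 block(s) of size 3, 1 block(s) of size 1 → block sizes [3, 1]

Assembling the blocks gives a Jordan form
J =
  [5, 1, 0, 0]
  [0, 5, 1, 0]
  [0, 0, 5, 0]
  [0, 0, 0, 5]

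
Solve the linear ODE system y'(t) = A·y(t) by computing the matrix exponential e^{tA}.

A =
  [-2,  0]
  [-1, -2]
e^{tA} =
  [exp(-2*t), 0]
  [-t*exp(-2*t), exp(-2*t)]

Strategy: write A = P · J · P⁻¹ where J is a Jordan canonical form, so e^{tA} = P · e^{tJ} · P⁻¹, and e^{tJ} can be computed block-by-block.

A has Jordan form
J =
  [-2,  1]
  [ 0, -2]
(up to reordering of blocks).

Per-block formulas:
  For a 2×2 Jordan block J_2(-2): exp(t · J_2(-2)) = e^(-2t)·(I + t·N), where N is the 2×2 nilpotent shift.

After assembling e^{tJ} and conjugating by P, we get:

e^{tA} =
  [exp(-2*t), 0]
  [-t*exp(-2*t), exp(-2*t)]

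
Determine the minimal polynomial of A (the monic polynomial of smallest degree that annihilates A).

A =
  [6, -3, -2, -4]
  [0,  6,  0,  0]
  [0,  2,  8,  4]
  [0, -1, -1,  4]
x^2 - 12*x + 36

The characteristic polynomial is χ_A(x) = (x - 6)^4, so the eigenvalues are known. The minimal polynomial is
  m_A(x) = Π_λ (x − λ)^{k_λ}
where k_λ is the size of the *largest* Jordan block for λ (equivalently, the smallest k with (A − λI)^k v = 0 for every generalised eigenvector v of λ).

  λ = 6: largest Jordan block has size 2, contributing (x − 6)^2

So m_A(x) = (x - 6)^2 = x^2 - 12*x + 36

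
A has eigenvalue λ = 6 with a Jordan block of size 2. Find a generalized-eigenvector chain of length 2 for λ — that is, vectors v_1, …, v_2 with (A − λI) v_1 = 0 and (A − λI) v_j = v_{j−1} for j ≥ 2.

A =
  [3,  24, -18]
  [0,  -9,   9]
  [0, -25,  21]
A Jordan chain for λ = 6 of length 2:
v_1 = (-30, 15, 25)ᵀ
v_2 = (2, -1, 0)ᵀ

Let N = A − (6)·I. We want v_2 with N^2 v_2 = 0 but N^1 v_2 ≠ 0; then v_{j-1} := N · v_j for j = 2, …, 2.

Pick v_2 = (2, -1, 0)ᵀ.
Then v_1 = N · v_2 = (-30, 15, 25)ᵀ.

Sanity check: (A − (6)·I) v_1 = (0, 0, 0)ᵀ = 0. ✓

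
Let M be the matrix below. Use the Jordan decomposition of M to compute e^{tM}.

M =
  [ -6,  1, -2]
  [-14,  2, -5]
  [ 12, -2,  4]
e^{tM} =
  [-t^2 - 6*t + 1, t, -t^2/2 - 2*t]
  [-2*t^2 - 14*t, 2*t + 1, -t^2 - 5*t]
  [2*t^2 + 12*t, -2*t, t^2 + 4*t + 1]

Strategy: write M = P · J · P⁻¹ where J is a Jordan canonical form, so e^{tM} = P · e^{tJ} · P⁻¹, and e^{tJ} can be computed block-by-block.

M has Jordan form
J =
  [0, 1, 0]
  [0, 0, 1]
  [0, 0, 0]
(up to reordering of blocks).

Per-block formulas:
  For a 3×3 Jordan block J_3(0): exp(t · J_3(0)) = e^(0t)·(I + t·N + (t^2/2)·N^2), where N is the 3×3 nilpotent shift.

After assembling e^{tJ} and conjugating by P, we get:

e^{tM} =
  [-t^2 - 6*t + 1, t, -t^2/2 - 2*t]
  [-2*t^2 - 14*t, 2*t + 1, -t^2 - 5*t]
  [2*t^2 + 12*t, -2*t, t^2 + 4*t + 1]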